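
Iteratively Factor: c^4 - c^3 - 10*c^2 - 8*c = (c + 1)*(c^3 - 2*c^2 - 8*c) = c*(c + 1)*(c^2 - 2*c - 8) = c*(c + 1)*(c + 2)*(c - 4)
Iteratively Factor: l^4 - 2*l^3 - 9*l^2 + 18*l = (l + 3)*(l^3 - 5*l^2 + 6*l) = l*(l + 3)*(l^2 - 5*l + 6) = l*(l - 3)*(l + 3)*(l - 2)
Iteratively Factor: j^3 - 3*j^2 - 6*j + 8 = (j - 1)*(j^2 - 2*j - 8) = (j - 4)*(j - 1)*(j + 2)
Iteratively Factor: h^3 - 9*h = (h)*(h^2 - 9) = h*(h + 3)*(h - 3)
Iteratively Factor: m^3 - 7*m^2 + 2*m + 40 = (m + 2)*(m^2 - 9*m + 20) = (m - 5)*(m + 2)*(m - 4)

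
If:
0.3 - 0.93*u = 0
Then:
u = 0.32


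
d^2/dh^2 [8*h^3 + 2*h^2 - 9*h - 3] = 48*h + 4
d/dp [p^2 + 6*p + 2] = 2*p + 6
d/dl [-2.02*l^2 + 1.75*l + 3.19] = 1.75 - 4.04*l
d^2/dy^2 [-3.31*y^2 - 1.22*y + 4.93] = -6.62000000000000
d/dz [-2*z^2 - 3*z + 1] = -4*z - 3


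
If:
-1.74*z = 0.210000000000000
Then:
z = -0.12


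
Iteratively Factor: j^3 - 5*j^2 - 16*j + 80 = (j - 4)*(j^2 - j - 20) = (j - 4)*(j + 4)*(j - 5)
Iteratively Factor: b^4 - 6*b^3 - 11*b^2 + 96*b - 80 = (b - 4)*(b^3 - 2*b^2 - 19*b + 20) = (b - 4)*(b - 1)*(b^2 - b - 20) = (b - 4)*(b - 1)*(b + 4)*(b - 5)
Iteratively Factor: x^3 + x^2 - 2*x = (x + 2)*(x^2 - x) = (x - 1)*(x + 2)*(x)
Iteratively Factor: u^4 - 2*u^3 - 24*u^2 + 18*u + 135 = (u + 3)*(u^3 - 5*u^2 - 9*u + 45) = (u - 3)*(u + 3)*(u^2 - 2*u - 15) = (u - 3)*(u + 3)^2*(u - 5)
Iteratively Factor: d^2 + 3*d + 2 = (d + 2)*(d + 1)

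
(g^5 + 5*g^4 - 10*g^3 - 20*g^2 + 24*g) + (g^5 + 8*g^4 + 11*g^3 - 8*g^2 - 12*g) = 2*g^5 + 13*g^4 + g^3 - 28*g^2 + 12*g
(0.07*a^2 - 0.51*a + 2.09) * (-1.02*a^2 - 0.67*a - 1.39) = -0.0714*a^4 + 0.4733*a^3 - 1.8874*a^2 - 0.6914*a - 2.9051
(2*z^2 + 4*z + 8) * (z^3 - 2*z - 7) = 2*z^5 + 4*z^4 + 4*z^3 - 22*z^2 - 44*z - 56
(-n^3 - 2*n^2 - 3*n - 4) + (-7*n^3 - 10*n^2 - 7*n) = -8*n^3 - 12*n^2 - 10*n - 4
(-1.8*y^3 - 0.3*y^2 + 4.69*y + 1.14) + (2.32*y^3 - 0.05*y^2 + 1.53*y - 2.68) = 0.52*y^3 - 0.35*y^2 + 6.22*y - 1.54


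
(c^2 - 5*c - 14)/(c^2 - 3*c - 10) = (c - 7)/(c - 5)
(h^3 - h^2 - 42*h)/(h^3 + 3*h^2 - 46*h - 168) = h/(h + 4)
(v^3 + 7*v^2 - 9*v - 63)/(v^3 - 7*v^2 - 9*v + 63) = (v + 7)/(v - 7)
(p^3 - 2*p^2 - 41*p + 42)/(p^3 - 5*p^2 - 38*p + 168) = (p - 1)/(p - 4)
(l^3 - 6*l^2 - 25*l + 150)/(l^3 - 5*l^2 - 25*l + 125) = (l - 6)/(l - 5)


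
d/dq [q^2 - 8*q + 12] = 2*q - 8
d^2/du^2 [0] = 0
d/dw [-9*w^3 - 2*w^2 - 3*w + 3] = -27*w^2 - 4*w - 3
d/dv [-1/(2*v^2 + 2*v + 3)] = 2*(2*v + 1)/(2*v^2 + 2*v + 3)^2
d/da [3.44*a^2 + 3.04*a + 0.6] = 6.88*a + 3.04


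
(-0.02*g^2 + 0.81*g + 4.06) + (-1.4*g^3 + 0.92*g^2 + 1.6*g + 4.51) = -1.4*g^3 + 0.9*g^2 + 2.41*g + 8.57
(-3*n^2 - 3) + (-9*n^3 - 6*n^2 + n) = -9*n^3 - 9*n^2 + n - 3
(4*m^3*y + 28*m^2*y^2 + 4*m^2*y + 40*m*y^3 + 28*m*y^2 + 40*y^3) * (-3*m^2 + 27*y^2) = -12*m^5*y - 84*m^4*y^2 - 12*m^4*y - 12*m^3*y^3 - 84*m^3*y^2 + 756*m^2*y^4 - 12*m^2*y^3 + 1080*m*y^5 + 756*m*y^4 + 1080*y^5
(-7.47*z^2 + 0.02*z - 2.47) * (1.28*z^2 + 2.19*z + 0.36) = -9.5616*z^4 - 16.3337*z^3 - 5.807*z^2 - 5.4021*z - 0.8892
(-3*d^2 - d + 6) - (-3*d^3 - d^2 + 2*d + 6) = 3*d^3 - 2*d^2 - 3*d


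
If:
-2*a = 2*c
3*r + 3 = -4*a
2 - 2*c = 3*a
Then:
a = 2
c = -2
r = -11/3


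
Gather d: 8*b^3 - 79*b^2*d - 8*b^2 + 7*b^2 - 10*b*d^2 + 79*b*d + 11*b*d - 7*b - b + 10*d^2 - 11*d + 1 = 8*b^3 - b^2 - 8*b + d^2*(10 - 10*b) + d*(-79*b^2 + 90*b - 11) + 1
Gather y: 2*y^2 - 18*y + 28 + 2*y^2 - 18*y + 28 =4*y^2 - 36*y + 56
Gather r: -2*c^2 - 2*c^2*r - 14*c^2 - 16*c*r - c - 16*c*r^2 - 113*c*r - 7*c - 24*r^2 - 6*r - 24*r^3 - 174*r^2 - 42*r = -16*c^2 - 8*c - 24*r^3 + r^2*(-16*c - 198) + r*(-2*c^2 - 129*c - 48)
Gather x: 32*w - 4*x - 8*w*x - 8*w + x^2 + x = 24*w + x^2 + x*(-8*w - 3)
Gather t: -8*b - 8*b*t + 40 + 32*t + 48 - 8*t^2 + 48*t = -8*b - 8*t^2 + t*(80 - 8*b) + 88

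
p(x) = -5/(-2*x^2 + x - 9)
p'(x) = -5*(4*x - 1)/(-2*x^2 + x - 9)^2 = 5*(1 - 4*x)/(2*x^2 - x + 9)^2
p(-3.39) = 0.14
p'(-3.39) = 0.06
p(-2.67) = 0.19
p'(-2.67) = 0.09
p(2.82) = 0.23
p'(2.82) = -0.11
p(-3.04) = 0.16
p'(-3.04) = 0.07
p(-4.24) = 0.10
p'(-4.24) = 0.04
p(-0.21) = 0.54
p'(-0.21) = 0.11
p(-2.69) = 0.19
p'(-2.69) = 0.09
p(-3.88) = 0.12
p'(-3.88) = 0.04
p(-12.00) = 0.02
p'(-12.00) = 0.00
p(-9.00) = 0.03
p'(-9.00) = 0.01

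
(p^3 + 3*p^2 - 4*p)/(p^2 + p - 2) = p*(p + 4)/(p + 2)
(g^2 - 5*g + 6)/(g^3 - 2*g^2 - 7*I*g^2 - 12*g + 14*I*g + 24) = (g - 3)/(g^2 - 7*I*g - 12)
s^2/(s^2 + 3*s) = s/(s + 3)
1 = 1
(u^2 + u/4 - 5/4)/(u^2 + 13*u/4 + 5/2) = (u - 1)/(u + 2)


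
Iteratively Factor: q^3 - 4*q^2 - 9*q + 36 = (q + 3)*(q^2 - 7*q + 12) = (q - 3)*(q + 3)*(q - 4)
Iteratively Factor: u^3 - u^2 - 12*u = (u)*(u^2 - u - 12) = u*(u + 3)*(u - 4)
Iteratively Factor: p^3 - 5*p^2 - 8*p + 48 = (p - 4)*(p^2 - p - 12) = (p - 4)^2*(p + 3)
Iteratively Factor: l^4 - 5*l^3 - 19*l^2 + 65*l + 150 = (l + 3)*(l^3 - 8*l^2 + 5*l + 50) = (l - 5)*(l + 3)*(l^2 - 3*l - 10) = (l - 5)*(l + 2)*(l + 3)*(l - 5)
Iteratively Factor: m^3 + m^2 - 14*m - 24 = (m + 3)*(m^2 - 2*m - 8) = (m + 2)*(m + 3)*(m - 4)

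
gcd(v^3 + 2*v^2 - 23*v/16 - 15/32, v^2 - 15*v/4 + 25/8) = 1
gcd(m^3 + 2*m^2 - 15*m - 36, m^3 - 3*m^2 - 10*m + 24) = m^2 - m - 12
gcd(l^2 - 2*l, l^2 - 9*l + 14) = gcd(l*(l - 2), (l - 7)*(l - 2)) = l - 2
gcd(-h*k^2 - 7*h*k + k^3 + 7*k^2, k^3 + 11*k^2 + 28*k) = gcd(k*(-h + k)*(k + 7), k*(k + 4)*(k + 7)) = k^2 + 7*k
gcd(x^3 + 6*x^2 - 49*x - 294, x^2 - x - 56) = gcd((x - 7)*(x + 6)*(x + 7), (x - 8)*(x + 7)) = x + 7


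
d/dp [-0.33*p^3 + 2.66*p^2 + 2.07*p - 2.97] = -0.99*p^2 + 5.32*p + 2.07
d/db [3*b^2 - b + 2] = 6*b - 1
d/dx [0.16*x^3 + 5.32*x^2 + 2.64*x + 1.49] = 0.48*x^2 + 10.64*x + 2.64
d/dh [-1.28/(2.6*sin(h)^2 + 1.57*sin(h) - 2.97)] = (6.656*sin(h) + 2.0096)*cos(h)/(2.6*sin(h)^2 + 1.57*sin(h) - 2.97)^2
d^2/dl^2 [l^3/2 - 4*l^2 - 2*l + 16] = 3*l - 8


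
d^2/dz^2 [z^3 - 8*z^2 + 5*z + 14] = 6*z - 16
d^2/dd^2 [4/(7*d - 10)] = 392/(7*d - 10)^3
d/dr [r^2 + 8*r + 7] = 2*r + 8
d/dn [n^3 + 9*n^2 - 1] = 3*n*(n + 6)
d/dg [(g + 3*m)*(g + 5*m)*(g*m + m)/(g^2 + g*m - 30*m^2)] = m*(-(g + 1)*(g + 3*m)*(g + 5*m)*(2*g + m) + (g^2 + g*m - 30*m^2)*((g + 1)*(g + 3*m) + (g + 1)*(g + 5*m) + (g + 3*m)*(g + 5*m)))/(g^2 + g*m - 30*m^2)^2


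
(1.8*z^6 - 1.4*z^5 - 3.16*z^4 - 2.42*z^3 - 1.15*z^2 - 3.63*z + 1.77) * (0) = 0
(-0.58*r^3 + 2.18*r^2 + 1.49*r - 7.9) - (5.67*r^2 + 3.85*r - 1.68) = -0.58*r^3 - 3.49*r^2 - 2.36*r - 6.22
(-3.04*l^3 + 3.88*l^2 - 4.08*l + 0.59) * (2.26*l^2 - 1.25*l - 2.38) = -6.8704*l^5 + 12.5688*l^4 - 6.8356*l^3 - 2.801*l^2 + 8.9729*l - 1.4042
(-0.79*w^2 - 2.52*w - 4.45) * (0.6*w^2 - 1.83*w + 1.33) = -0.474*w^4 - 0.0662999999999998*w^3 + 0.8909*w^2 + 4.7919*w - 5.9185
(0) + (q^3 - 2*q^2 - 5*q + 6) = q^3 - 2*q^2 - 5*q + 6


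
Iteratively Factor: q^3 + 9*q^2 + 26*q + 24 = (q + 2)*(q^2 + 7*q + 12) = (q + 2)*(q + 4)*(q + 3)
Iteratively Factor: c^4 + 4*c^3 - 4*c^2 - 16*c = (c - 2)*(c^3 + 6*c^2 + 8*c) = c*(c - 2)*(c^2 + 6*c + 8) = c*(c - 2)*(c + 2)*(c + 4)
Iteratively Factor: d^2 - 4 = (d - 2)*(d + 2)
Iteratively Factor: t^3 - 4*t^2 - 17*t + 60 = (t - 3)*(t^2 - t - 20) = (t - 5)*(t - 3)*(t + 4)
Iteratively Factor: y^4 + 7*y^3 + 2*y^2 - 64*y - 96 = (y + 4)*(y^3 + 3*y^2 - 10*y - 24) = (y - 3)*(y + 4)*(y^2 + 6*y + 8) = (y - 3)*(y + 4)^2*(y + 2)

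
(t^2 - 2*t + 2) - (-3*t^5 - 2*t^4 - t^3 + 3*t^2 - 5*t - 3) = 3*t^5 + 2*t^4 + t^3 - 2*t^2 + 3*t + 5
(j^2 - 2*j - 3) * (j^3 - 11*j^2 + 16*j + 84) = j^5 - 13*j^4 + 35*j^3 + 85*j^2 - 216*j - 252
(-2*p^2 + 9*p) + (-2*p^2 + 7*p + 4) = -4*p^2 + 16*p + 4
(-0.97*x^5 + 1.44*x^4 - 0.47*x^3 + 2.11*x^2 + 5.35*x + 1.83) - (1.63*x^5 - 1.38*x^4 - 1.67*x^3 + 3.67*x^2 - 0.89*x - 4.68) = -2.6*x^5 + 2.82*x^4 + 1.2*x^3 - 1.56*x^2 + 6.24*x + 6.51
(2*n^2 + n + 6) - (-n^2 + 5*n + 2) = 3*n^2 - 4*n + 4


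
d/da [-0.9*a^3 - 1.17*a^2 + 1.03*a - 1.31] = -2.7*a^2 - 2.34*a + 1.03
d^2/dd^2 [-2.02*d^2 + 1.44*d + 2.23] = -4.04000000000000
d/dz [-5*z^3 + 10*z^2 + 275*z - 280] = -15*z^2 + 20*z + 275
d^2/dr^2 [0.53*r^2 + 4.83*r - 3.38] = 1.06000000000000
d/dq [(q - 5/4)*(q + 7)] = 2*q + 23/4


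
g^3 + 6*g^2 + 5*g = g*(g + 1)*(g + 5)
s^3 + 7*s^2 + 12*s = s*(s + 3)*(s + 4)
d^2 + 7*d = d*(d + 7)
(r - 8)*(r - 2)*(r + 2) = r^3 - 8*r^2 - 4*r + 32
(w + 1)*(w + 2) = w^2 + 3*w + 2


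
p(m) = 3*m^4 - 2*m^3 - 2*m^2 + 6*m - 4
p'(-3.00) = -360.00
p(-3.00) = 257.00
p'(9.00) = 8232.00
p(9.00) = 18113.00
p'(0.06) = 5.74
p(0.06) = -3.65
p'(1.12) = 10.85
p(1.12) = 2.12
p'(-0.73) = 1.05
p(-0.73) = -7.82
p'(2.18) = 93.09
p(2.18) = 46.61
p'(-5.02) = -1643.19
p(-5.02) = 2073.67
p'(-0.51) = 4.89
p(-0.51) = -7.11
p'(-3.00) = -360.00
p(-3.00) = 257.00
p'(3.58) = 465.37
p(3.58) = 392.86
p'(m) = 12*m^3 - 6*m^2 - 4*m + 6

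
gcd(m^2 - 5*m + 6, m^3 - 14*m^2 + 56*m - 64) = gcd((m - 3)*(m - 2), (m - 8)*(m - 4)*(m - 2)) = m - 2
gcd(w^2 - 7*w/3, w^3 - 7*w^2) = w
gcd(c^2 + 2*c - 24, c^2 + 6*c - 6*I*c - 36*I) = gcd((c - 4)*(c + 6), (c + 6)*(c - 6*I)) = c + 6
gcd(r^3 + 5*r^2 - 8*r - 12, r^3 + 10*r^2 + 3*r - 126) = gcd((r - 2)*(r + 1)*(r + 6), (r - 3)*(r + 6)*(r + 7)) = r + 6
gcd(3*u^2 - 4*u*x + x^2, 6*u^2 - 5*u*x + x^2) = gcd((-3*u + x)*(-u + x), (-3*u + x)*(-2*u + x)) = -3*u + x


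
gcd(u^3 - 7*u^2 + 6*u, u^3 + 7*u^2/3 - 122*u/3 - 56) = u - 6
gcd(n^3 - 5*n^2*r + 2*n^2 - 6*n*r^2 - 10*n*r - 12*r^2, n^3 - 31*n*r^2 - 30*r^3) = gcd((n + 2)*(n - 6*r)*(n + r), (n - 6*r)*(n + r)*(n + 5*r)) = -n^2 + 5*n*r + 6*r^2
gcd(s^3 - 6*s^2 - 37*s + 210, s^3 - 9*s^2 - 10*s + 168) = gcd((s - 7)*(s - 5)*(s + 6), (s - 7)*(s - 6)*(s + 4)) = s - 7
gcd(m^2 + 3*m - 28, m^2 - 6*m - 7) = 1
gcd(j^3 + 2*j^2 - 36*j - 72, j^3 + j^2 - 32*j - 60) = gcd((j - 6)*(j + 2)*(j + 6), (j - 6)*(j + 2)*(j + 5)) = j^2 - 4*j - 12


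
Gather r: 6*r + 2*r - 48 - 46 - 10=8*r - 104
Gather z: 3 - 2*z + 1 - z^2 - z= -z^2 - 3*z + 4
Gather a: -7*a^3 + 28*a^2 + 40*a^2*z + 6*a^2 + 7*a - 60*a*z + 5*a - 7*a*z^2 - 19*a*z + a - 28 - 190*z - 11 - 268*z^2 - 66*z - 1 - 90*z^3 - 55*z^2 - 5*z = -7*a^3 + a^2*(40*z + 34) + a*(-7*z^2 - 79*z + 13) - 90*z^3 - 323*z^2 - 261*z - 40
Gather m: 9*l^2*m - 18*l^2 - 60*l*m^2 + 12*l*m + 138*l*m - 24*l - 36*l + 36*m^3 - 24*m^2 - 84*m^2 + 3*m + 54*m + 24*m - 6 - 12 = -18*l^2 - 60*l + 36*m^3 + m^2*(-60*l - 108) + m*(9*l^2 + 150*l + 81) - 18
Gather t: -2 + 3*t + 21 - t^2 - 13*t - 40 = -t^2 - 10*t - 21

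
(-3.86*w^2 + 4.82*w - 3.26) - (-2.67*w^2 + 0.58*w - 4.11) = -1.19*w^2 + 4.24*w + 0.850000000000001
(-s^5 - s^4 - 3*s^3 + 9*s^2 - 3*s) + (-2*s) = -s^5 - s^4 - 3*s^3 + 9*s^2 - 5*s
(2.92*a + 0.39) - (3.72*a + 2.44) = -0.8*a - 2.05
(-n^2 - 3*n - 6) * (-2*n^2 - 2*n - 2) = 2*n^4 + 8*n^3 + 20*n^2 + 18*n + 12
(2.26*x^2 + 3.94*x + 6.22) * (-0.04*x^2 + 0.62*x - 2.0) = -0.0904*x^4 + 1.2436*x^3 - 2.326*x^2 - 4.0236*x - 12.44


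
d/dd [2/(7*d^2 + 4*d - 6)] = 4*(-7*d - 2)/(7*d^2 + 4*d - 6)^2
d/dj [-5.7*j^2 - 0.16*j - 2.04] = -11.4*j - 0.16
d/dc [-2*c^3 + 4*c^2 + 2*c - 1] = -6*c^2 + 8*c + 2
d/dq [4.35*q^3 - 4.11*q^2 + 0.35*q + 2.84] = 13.05*q^2 - 8.22*q + 0.35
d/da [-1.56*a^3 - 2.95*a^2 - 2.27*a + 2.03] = -4.68*a^2 - 5.9*a - 2.27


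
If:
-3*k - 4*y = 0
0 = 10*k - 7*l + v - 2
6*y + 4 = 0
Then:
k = 8/9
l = v/7 + 62/63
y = -2/3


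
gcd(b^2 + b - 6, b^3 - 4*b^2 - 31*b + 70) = b - 2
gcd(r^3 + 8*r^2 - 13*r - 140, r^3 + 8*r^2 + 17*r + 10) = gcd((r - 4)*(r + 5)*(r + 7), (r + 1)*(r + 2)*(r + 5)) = r + 5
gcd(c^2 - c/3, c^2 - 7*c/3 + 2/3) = c - 1/3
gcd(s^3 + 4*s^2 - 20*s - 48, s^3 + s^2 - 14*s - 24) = s^2 - 2*s - 8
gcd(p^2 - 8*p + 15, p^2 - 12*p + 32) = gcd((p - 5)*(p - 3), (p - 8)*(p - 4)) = 1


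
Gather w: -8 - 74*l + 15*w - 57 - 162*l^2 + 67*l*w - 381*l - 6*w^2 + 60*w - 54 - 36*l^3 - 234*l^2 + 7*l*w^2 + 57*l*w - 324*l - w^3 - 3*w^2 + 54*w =-36*l^3 - 396*l^2 - 779*l - w^3 + w^2*(7*l - 9) + w*(124*l + 129) - 119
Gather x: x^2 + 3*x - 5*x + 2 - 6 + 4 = x^2 - 2*x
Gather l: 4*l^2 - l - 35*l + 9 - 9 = 4*l^2 - 36*l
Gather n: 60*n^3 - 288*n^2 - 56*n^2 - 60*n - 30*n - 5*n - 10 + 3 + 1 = 60*n^3 - 344*n^2 - 95*n - 6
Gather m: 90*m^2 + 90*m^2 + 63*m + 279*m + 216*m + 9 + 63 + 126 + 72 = 180*m^2 + 558*m + 270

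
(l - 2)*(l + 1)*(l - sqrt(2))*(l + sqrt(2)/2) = l^4 - l^3 - sqrt(2)*l^3/2 - 3*l^2 + sqrt(2)*l^2/2 + l + sqrt(2)*l + 2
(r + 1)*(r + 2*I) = r^2 + r + 2*I*r + 2*I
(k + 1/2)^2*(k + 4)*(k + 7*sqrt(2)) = k^4 + 5*k^3 + 7*sqrt(2)*k^3 + 17*k^2/4 + 35*sqrt(2)*k^2 + k + 119*sqrt(2)*k/4 + 7*sqrt(2)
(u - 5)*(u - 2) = u^2 - 7*u + 10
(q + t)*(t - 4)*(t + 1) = q*t^2 - 3*q*t - 4*q + t^3 - 3*t^2 - 4*t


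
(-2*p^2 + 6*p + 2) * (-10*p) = 20*p^3 - 60*p^2 - 20*p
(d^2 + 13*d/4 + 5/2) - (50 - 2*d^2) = 3*d^2 + 13*d/4 - 95/2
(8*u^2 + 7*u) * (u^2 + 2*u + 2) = 8*u^4 + 23*u^3 + 30*u^2 + 14*u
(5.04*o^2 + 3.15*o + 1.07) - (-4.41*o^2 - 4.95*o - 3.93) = 9.45*o^2 + 8.1*o + 5.0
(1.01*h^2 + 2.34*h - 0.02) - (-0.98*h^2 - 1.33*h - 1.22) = 1.99*h^2 + 3.67*h + 1.2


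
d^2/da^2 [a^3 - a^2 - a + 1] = 6*a - 2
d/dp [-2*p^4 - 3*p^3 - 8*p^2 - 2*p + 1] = -8*p^3 - 9*p^2 - 16*p - 2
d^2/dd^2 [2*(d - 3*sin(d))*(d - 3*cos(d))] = 6*sqrt(2)*d*sin(d + pi/4) - 36*sin(2*d) - 12*sqrt(2)*cos(d + pi/4) + 4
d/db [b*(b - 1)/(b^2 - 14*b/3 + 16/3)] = 3*(-11*b^2 + 32*b - 16)/(9*b^4 - 84*b^3 + 292*b^2 - 448*b + 256)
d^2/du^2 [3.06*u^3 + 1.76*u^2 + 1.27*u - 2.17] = 18.36*u + 3.52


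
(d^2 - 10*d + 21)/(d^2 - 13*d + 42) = (d - 3)/(d - 6)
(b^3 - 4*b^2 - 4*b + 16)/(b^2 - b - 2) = (b^2 - 2*b - 8)/(b + 1)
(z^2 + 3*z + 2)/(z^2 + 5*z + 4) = (z + 2)/(z + 4)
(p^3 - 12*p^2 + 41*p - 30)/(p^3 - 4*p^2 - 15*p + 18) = (p - 5)/(p + 3)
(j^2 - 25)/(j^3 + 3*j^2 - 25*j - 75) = 1/(j + 3)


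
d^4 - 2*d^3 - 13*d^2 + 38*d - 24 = (d - 3)*(d - 2)*(d - 1)*(d + 4)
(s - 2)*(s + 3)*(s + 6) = s^3 + 7*s^2 - 36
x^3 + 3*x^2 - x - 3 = (x - 1)*(x + 1)*(x + 3)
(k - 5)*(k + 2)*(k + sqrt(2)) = k^3 - 3*k^2 + sqrt(2)*k^2 - 10*k - 3*sqrt(2)*k - 10*sqrt(2)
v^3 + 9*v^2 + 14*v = v*(v + 2)*(v + 7)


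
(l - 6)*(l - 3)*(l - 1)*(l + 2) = l^4 - 8*l^3 + 7*l^2 + 36*l - 36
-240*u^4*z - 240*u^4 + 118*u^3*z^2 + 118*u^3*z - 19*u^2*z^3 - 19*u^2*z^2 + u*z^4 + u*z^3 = (-8*u + z)*(-6*u + z)*(-5*u + z)*(u*z + u)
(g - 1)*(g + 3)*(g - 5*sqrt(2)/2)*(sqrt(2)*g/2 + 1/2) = sqrt(2)*g^4/2 - 2*g^3 + sqrt(2)*g^3 - 4*g^2 - 11*sqrt(2)*g^2/4 - 5*sqrt(2)*g/2 + 6*g + 15*sqrt(2)/4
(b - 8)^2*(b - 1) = b^3 - 17*b^2 + 80*b - 64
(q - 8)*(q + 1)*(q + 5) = q^3 - 2*q^2 - 43*q - 40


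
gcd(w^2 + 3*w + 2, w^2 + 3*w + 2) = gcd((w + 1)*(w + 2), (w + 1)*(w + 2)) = w^2 + 3*w + 2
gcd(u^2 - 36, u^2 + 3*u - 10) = 1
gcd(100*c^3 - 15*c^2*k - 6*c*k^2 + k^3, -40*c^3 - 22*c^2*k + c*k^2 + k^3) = 20*c^2 + c*k - k^2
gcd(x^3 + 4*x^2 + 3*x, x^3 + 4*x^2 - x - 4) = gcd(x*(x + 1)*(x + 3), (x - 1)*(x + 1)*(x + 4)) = x + 1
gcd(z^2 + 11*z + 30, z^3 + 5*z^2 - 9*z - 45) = z + 5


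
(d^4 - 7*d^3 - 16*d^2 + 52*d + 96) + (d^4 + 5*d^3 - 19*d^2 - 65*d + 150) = 2*d^4 - 2*d^3 - 35*d^2 - 13*d + 246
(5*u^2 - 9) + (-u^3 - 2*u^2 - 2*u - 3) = -u^3 + 3*u^2 - 2*u - 12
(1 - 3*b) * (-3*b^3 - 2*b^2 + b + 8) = 9*b^4 + 3*b^3 - 5*b^2 - 23*b + 8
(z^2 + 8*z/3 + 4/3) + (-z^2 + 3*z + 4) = 17*z/3 + 16/3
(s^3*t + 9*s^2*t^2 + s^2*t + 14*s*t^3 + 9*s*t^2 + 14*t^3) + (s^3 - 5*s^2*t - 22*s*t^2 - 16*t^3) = s^3*t + s^3 + 9*s^2*t^2 - 4*s^2*t + 14*s*t^3 - 13*s*t^2 - 2*t^3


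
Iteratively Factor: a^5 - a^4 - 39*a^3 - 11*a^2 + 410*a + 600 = (a + 4)*(a^4 - 5*a^3 - 19*a^2 + 65*a + 150) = (a - 5)*(a + 4)*(a^3 - 19*a - 30) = (a - 5)*(a + 3)*(a + 4)*(a^2 - 3*a - 10) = (a - 5)*(a + 2)*(a + 3)*(a + 4)*(a - 5)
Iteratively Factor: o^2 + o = (o)*(o + 1)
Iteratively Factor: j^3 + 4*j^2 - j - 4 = (j - 1)*(j^2 + 5*j + 4) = (j - 1)*(j + 1)*(j + 4)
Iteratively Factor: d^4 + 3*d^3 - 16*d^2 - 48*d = (d + 4)*(d^3 - d^2 - 12*d) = (d + 3)*(d + 4)*(d^2 - 4*d) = d*(d + 3)*(d + 4)*(d - 4)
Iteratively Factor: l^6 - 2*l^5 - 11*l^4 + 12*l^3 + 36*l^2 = (l)*(l^5 - 2*l^4 - 11*l^3 + 12*l^2 + 36*l) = l^2*(l^4 - 2*l^3 - 11*l^2 + 12*l + 36) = l^2*(l - 3)*(l^3 + l^2 - 8*l - 12) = l^2*(l - 3)*(l + 2)*(l^2 - l - 6) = l^2*(l - 3)^2*(l + 2)*(l + 2)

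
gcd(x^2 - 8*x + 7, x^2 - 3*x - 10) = 1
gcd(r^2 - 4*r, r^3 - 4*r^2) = r^2 - 4*r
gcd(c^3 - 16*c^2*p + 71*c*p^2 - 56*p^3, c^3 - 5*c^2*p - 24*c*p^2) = -c + 8*p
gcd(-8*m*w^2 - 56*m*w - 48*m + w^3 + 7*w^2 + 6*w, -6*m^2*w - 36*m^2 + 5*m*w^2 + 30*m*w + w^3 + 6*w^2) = w + 6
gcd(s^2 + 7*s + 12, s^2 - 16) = s + 4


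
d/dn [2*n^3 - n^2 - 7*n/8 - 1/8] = 6*n^2 - 2*n - 7/8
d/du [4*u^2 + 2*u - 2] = 8*u + 2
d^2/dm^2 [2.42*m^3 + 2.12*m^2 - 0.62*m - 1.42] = 14.52*m + 4.24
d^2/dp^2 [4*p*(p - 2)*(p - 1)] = 24*p - 24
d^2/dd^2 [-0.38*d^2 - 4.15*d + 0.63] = -0.760000000000000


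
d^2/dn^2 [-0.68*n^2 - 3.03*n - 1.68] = -1.36000000000000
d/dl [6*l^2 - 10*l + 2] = 12*l - 10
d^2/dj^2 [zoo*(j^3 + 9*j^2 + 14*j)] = zoo*(j + 3)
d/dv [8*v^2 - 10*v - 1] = 16*v - 10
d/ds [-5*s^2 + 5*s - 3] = 5 - 10*s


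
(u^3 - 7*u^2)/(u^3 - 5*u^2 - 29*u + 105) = u^2/(u^2 + 2*u - 15)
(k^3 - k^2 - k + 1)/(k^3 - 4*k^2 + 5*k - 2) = (k + 1)/(k - 2)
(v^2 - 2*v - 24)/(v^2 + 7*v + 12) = (v - 6)/(v + 3)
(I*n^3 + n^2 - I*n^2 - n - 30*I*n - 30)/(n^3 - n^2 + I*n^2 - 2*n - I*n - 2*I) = (I*n^3 + n^2*(1 - I) - n*(1 + 30*I) - 30)/(n^3 + n^2*(-1 + I) - n*(2 + I) - 2*I)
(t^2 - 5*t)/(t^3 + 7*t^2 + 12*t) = (t - 5)/(t^2 + 7*t + 12)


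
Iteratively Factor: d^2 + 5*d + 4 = (d + 4)*(d + 1)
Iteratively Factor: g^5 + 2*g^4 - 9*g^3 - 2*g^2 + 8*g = (g - 2)*(g^4 + 4*g^3 - g^2 - 4*g) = (g - 2)*(g + 4)*(g^3 - g) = g*(g - 2)*(g + 4)*(g^2 - 1) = g*(g - 2)*(g - 1)*(g + 4)*(g + 1)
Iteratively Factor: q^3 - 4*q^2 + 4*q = (q)*(q^2 - 4*q + 4) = q*(q - 2)*(q - 2)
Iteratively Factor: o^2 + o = (o + 1)*(o)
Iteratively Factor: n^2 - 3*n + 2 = (n - 1)*(n - 2)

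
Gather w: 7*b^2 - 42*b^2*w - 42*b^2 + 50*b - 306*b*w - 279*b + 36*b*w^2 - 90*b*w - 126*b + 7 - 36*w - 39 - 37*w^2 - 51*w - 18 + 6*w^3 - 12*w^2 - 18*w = -35*b^2 - 355*b + 6*w^3 + w^2*(36*b - 49) + w*(-42*b^2 - 396*b - 105) - 50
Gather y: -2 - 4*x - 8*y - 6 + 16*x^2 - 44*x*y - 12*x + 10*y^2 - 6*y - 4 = 16*x^2 - 16*x + 10*y^2 + y*(-44*x - 14) - 12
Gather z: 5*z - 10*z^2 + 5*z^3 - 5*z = 5*z^3 - 10*z^2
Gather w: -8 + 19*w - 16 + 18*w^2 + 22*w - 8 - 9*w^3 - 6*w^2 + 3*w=-9*w^3 + 12*w^2 + 44*w - 32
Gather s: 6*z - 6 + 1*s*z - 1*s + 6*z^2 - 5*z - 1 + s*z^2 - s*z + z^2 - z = s*(z^2 - 1) + 7*z^2 - 7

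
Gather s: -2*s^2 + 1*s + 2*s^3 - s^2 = 2*s^3 - 3*s^2 + s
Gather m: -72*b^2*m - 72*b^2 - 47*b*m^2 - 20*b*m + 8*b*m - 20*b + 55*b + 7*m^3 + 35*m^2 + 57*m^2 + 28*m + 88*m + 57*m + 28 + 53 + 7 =-72*b^2 + 35*b + 7*m^3 + m^2*(92 - 47*b) + m*(-72*b^2 - 12*b + 173) + 88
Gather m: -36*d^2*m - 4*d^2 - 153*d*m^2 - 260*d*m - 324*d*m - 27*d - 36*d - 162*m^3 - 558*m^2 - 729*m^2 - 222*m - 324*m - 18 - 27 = -4*d^2 - 63*d - 162*m^3 + m^2*(-153*d - 1287) + m*(-36*d^2 - 584*d - 546) - 45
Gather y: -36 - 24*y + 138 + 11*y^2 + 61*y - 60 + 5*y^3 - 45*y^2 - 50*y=5*y^3 - 34*y^2 - 13*y + 42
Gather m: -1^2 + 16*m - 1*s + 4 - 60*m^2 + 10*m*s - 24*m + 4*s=-60*m^2 + m*(10*s - 8) + 3*s + 3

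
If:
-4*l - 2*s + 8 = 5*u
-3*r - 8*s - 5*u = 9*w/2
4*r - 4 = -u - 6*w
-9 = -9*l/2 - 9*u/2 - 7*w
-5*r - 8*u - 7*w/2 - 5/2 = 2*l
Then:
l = 2261/480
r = 30809/17280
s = 2131/2160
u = -346/135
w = -91/960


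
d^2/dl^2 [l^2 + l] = 2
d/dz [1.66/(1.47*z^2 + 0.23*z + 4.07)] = (-4.8804*z - 0.3818)/(1.47*z^2 + 0.23*z + 4.07)^2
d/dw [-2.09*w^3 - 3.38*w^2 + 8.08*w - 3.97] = -6.27*w^2 - 6.76*w + 8.08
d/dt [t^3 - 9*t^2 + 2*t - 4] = 3*t^2 - 18*t + 2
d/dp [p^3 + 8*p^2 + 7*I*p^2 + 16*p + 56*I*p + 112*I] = 3*p^2 + p*(16 + 14*I) + 16 + 56*I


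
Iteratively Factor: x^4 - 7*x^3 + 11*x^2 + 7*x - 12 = (x - 3)*(x^3 - 4*x^2 - x + 4) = (x - 3)*(x + 1)*(x^2 - 5*x + 4) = (x - 4)*(x - 3)*(x + 1)*(x - 1)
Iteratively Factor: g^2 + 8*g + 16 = (g + 4)*(g + 4)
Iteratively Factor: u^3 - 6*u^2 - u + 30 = (u + 2)*(u^2 - 8*u + 15) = (u - 5)*(u + 2)*(u - 3)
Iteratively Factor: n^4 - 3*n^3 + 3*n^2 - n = (n - 1)*(n^3 - 2*n^2 + n) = n*(n - 1)*(n^2 - 2*n + 1) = n*(n - 1)^2*(n - 1)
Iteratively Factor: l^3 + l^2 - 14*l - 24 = (l + 2)*(l^2 - l - 12) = (l + 2)*(l + 3)*(l - 4)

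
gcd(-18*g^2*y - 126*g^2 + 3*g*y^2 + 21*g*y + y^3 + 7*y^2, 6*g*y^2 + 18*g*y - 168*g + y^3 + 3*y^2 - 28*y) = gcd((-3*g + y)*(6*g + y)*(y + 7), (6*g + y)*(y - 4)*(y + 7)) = 6*g*y + 42*g + y^2 + 7*y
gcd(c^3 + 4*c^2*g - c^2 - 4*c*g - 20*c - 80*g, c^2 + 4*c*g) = c + 4*g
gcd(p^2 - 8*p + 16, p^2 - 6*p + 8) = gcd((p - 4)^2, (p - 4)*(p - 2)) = p - 4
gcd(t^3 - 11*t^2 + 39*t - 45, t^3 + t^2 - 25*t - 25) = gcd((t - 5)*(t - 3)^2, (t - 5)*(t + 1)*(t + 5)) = t - 5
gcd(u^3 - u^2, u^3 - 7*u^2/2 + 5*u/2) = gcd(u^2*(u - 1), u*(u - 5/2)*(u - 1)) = u^2 - u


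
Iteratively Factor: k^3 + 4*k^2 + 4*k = (k + 2)*(k^2 + 2*k) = (k + 2)^2*(k)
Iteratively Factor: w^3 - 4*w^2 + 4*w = (w - 2)*(w^2 - 2*w) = (w - 2)^2*(w)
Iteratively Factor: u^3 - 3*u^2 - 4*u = (u)*(u^2 - 3*u - 4) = u*(u - 4)*(u + 1)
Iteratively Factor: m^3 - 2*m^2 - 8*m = (m - 4)*(m^2 + 2*m) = m*(m - 4)*(m + 2)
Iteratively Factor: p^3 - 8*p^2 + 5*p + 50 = (p - 5)*(p^2 - 3*p - 10) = (p - 5)^2*(p + 2)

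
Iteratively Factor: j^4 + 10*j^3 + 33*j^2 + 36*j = (j + 3)*(j^3 + 7*j^2 + 12*j) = (j + 3)*(j + 4)*(j^2 + 3*j) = j*(j + 3)*(j + 4)*(j + 3)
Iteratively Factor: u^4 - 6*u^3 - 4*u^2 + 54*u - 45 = (u - 5)*(u^3 - u^2 - 9*u + 9) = (u - 5)*(u - 1)*(u^2 - 9) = (u - 5)*(u - 1)*(u + 3)*(u - 3)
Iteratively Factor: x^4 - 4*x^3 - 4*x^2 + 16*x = (x + 2)*(x^3 - 6*x^2 + 8*x) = x*(x + 2)*(x^2 - 6*x + 8) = x*(x - 4)*(x + 2)*(x - 2)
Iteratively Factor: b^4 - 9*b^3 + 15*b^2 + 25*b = (b)*(b^3 - 9*b^2 + 15*b + 25) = b*(b - 5)*(b^2 - 4*b - 5) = b*(b - 5)*(b + 1)*(b - 5)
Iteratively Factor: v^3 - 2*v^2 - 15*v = (v)*(v^2 - 2*v - 15) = v*(v + 3)*(v - 5)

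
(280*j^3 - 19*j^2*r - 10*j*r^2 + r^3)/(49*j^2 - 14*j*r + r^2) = (-40*j^2 - 3*j*r + r^2)/(-7*j + r)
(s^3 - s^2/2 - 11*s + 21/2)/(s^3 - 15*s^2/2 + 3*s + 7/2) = (2*s^2 + s - 21)/(2*s^2 - 13*s - 7)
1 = 1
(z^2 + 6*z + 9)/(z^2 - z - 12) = (z + 3)/(z - 4)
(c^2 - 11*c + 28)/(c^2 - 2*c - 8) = (c - 7)/(c + 2)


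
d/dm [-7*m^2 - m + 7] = -14*m - 1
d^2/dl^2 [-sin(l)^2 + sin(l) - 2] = -sin(l) - 2*cos(2*l)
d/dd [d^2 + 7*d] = 2*d + 7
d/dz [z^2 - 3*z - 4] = 2*z - 3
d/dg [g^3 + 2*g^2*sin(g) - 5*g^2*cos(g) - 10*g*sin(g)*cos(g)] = 5*g^2*sin(g) + 2*g^2*cos(g) + 3*g^2 + 4*g*sin(g) - 10*g*cos(g) - 10*g*cos(2*g) - 5*sin(2*g)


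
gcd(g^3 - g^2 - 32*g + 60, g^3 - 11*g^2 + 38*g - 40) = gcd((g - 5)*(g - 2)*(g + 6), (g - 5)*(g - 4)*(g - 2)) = g^2 - 7*g + 10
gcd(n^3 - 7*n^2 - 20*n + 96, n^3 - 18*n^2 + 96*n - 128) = n - 8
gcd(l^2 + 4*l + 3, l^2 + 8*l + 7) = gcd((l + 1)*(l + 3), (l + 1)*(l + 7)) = l + 1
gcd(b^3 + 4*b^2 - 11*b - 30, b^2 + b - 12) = b - 3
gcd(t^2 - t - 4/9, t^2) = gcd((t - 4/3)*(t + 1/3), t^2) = 1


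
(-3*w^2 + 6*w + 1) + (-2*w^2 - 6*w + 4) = 5 - 5*w^2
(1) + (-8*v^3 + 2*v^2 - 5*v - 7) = -8*v^3 + 2*v^2 - 5*v - 6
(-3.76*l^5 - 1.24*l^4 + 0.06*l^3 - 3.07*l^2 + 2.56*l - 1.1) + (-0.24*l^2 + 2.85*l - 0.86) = -3.76*l^5 - 1.24*l^4 + 0.06*l^3 - 3.31*l^2 + 5.41*l - 1.96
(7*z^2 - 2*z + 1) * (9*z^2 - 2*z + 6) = 63*z^4 - 32*z^3 + 55*z^2 - 14*z + 6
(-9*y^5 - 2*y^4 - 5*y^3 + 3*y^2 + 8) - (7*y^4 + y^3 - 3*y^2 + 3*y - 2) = -9*y^5 - 9*y^4 - 6*y^3 + 6*y^2 - 3*y + 10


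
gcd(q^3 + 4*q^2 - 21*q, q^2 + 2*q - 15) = q - 3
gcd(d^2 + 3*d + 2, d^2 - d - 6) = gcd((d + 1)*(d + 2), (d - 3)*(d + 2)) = d + 2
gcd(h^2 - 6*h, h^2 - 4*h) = h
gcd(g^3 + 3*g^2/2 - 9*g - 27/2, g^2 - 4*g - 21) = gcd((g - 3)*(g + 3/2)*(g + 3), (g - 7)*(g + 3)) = g + 3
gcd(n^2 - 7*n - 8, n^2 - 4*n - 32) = n - 8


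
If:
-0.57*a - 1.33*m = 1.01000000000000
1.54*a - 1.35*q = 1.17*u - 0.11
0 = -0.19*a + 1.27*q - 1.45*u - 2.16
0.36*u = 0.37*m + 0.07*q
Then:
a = 0.22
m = -0.86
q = 0.94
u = -0.70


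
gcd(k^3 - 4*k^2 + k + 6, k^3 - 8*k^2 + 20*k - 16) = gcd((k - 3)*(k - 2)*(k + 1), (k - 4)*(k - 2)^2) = k - 2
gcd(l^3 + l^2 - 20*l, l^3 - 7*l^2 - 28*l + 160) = l^2 + l - 20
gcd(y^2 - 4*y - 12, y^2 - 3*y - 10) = y + 2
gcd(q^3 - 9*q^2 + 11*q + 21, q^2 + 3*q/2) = 1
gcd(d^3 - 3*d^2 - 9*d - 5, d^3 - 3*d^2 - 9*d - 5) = d^3 - 3*d^2 - 9*d - 5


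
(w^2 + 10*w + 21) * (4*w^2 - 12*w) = 4*w^4 + 28*w^3 - 36*w^2 - 252*w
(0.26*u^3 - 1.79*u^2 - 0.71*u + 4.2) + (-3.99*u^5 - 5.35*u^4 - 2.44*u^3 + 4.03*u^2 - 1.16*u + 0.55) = -3.99*u^5 - 5.35*u^4 - 2.18*u^3 + 2.24*u^2 - 1.87*u + 4.75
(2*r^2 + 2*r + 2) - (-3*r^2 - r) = 5*r^2 + 3*r + 2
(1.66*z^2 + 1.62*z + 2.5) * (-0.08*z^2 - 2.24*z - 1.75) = -0.1328*z^4 - 3.848*z^3 - 6.7338*z^2 - 8.435*z - 4.375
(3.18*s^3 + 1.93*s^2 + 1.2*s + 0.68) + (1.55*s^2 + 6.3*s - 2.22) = 3.18*s^3 + 3.48*s^2 + 7.5*s - 1.54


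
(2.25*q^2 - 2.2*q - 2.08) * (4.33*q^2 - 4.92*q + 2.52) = 9.7425*q^4 - 20.596*q^3 + 7.4876*q^2 + 4.6896*q - 5.2416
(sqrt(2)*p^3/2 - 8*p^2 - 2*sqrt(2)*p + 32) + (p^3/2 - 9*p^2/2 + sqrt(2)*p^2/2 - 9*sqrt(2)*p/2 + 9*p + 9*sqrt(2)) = p^3/2 + sqrt(2)*p^3/2 - 25*p^2/2 + sqrt(2)*p^2/2 - 13*sqrt(2)*p/2 + 9*p + 9*sqrt(2) + 32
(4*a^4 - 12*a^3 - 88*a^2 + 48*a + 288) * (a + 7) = 4*a^5 + 16*a^4 - 172*a^3 - 568*a^2 + 624*a + 2016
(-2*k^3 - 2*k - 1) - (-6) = -2*k^3 - 2*k + 5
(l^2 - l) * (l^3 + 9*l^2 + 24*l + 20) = l^5 + 8*l^4 + 15*l^3 - 4*l^2 - 20*l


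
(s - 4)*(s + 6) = s^2 + 2*s - 24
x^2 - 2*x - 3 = (x - 3)*(x + 1)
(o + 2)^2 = o^2 + 4*o + 4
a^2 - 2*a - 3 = (a - 3)*(a + 1)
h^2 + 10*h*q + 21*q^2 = (h + 3*q)*(h + 7*q)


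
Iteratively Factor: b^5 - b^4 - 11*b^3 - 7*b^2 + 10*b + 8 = (b - 1)*(b^4 - 11*b^2 - 18*b - 8) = (b - 1)*(b + 1)*(b^3 - b^2 - 10*b - 8) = (b - 1)*(b + 1)*(b + 2)*(b^2 - 3*b - 4) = (b - 4)*(b - 1)*(b + 1)*(b + 2)*(b + 1)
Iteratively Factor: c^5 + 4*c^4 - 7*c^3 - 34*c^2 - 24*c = (c + 4)*(c^4 - 7*c^2 - 6*c) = (c - 3)*(c + 4)*(c^3 + 3*c^2 + 2*c) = c*(c - 3)*(c + 4)*(c^2 + 3*c + 2) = c*(c - 3)*(c + 1)*(c + 4)*(c + 2)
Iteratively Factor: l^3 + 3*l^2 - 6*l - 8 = (l - 2)*(l^2 + 5*l + 4) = (l - 2)*(l + 1)*(l + 4)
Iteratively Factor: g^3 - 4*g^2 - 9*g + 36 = (g - 4)*(g^2 - 9) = (g - 4)*(g + 3)*(g - 3)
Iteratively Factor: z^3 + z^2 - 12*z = (z - 3)*(z^2 + 4*z) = z*(z - 3)*(z + 4)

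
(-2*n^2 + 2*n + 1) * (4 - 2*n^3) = 4*n^5 - 4*n^4 - 2*n^3 - 8*n^2 + 8*n + 4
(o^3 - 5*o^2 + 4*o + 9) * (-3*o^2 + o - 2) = -3*o^5 + 16*o^4 - 19*o^3 - 13*o^2 + o - 18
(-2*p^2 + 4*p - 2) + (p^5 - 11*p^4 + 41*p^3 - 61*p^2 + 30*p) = p^5 - 11*p^4 + 41*p^3 - 63*p^2 + 34*p - 2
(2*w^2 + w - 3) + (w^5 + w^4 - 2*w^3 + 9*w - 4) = w^5 + w^4 - 2*w^3 + 2*w^2 + 10*w - 7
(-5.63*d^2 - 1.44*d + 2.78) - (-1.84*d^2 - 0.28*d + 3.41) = -3.79*d^2 - 1.16*d - 0.63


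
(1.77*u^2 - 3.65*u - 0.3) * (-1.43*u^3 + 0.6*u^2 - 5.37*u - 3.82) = -2.5311*u^5 + 6.2815*u^4 - 11.2659*u^3 + 12.6591*u^2 + 15.554*u + 1.146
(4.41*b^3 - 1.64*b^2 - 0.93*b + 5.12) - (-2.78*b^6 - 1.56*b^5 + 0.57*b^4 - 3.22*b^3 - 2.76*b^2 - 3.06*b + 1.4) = 2.78*b^6 + 1.56*b^5 - 0.57*b^4 + 7.63*b^3 + 1.12*b^2 + 2.13*b + 3.72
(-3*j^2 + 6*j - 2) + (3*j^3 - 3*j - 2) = 3*j^3 - 3*j^2 + 3*j - 4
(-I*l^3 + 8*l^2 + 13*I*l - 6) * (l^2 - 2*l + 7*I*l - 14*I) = -I*l^5 + 15*l^4 + 2*I*l^4 - 30*l^3 + 69*I*l^3 - 97*l^2 - 138*I*l^2 + 194*l - 42*I*l + 84*I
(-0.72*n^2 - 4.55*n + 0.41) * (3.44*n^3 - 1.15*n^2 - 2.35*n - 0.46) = -2.4768*n^5 - 14.824*n^4 + 8.3349*n^3 + 10.5522*n^2 + 1.1295*n - 0.1886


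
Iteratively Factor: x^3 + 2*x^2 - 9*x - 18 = (x + 3)*(x^2 - x - 6) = (x - 3)*(x + 3)*(x + 2)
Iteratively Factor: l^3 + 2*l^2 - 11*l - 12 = (l + 4)*(l^2 - 2*l - 3) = (l + 1)*(l + 4)*(l - 3)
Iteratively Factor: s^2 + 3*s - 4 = (s + 4)*(s - 1)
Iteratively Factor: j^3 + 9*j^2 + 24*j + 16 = (j + 4)*(j^2 + 5*j + 4) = (j + 4)^2*(j + 1)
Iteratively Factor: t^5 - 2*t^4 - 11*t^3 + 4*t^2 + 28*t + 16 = (t - 4)*(t^4 + 2*t^3 - 3*t^2 - 8*t - 4) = (t - 4)*(t - 2)*(t^3 + 4*t^2 + 5*t + 2) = (t - 4)*(t - 2)*(t + 2)*(t^2 + 2*t + 1) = (t - 4)*(t - 2)*(t + 1)*(t + 2)*(t + 1)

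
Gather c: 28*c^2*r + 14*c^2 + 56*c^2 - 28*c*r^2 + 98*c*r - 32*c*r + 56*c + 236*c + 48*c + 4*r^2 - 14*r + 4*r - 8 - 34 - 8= c^2*(28*r + 70) + c*(-28*r^2 + 66*r + 340) + 4*r^2 - 10*r - 50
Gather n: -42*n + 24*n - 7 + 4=-18*n - 3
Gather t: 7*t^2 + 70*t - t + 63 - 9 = 7*t^2 + 69*t + 54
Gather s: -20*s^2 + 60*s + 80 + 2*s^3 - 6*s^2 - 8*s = 2*s^3 - 26*s^2 + 52*s + 80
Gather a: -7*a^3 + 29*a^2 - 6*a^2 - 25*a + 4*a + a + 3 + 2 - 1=-7*a^3 + 23*a^2 - 20*a + 4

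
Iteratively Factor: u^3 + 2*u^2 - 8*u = (u)*(u^2 + 2*u - 8) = u*(u + 4)*(u - 2)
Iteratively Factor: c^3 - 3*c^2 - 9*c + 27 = (c - 3)*(c^2 - 9) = (c - 3)^2*(c + 3)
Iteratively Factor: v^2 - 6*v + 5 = (v - 5)*(v - 1)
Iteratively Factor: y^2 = (y)*(y)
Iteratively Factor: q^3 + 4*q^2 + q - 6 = (q + 3)*(q^2 + q - 2) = (q - 1)*(q + 3)*(q + 2)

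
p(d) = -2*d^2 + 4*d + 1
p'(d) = 4 - 4*d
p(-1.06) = -5.49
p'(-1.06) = 8.24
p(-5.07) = -70.69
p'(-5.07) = 24.28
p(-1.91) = -13.94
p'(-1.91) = 11.64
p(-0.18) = 0.22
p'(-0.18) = 4.72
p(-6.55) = -111.00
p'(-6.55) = 30.20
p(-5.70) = -86.78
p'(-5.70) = 26.80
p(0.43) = 2.35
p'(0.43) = 2.28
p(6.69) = -61.75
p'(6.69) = -22.76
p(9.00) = -125.00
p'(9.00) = -32.00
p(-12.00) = -335.00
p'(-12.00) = 52.00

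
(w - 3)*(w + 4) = w^2 + w - 12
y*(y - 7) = y^2 - 7*y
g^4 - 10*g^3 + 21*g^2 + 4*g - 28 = (g - 7)*(g - 2)^2*(g + 1)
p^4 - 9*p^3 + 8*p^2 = p^2*(p - 8)*(p - 1)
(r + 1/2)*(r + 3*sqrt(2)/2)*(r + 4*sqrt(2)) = r^3 + r^2/2 + 11*sqrt(2)*r^2/2 + 11*sqrt(2)*r/4 + 12*r + 6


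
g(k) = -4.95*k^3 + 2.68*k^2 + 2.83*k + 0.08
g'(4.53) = -277.62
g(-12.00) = 8905.64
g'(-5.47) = -470.81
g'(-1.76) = -52.60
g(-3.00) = 149.36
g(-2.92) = 137.91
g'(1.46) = -21.00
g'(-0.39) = -1.52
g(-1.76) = 30.39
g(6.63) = -1305.95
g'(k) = -14.85*k^2 + 5.36*k + 2.83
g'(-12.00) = -2199.89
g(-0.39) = -0.32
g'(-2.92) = -139.44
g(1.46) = -5.48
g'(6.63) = -614.39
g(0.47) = 1.49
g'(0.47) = 2.07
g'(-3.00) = -146.90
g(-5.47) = 874.94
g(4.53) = -392.25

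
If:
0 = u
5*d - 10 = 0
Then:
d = 2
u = 0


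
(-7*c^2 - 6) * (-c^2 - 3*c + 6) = 7*c^4 + 21*c^3 - 36*c^2 + 18*c - 36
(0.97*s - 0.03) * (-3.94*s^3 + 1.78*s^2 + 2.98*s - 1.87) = -3.8218*s^4 + 1.8448*s^3 + 2.8372*s^2 - 1.9033*s + 0.0561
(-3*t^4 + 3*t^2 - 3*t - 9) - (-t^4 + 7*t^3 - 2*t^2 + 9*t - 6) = -2*t^4 - 7*t^3 + 5*t^2 - 12*t - 3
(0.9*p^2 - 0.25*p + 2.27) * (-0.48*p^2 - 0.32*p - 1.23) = -0.432*p^4 - 0.168*p^3 - 2.1166*p^2 - 0.4189*p - 2.7921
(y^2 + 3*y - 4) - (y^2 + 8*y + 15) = -5*y - 19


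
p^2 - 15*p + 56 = (p - 8)*(p - 7)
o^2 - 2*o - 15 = (o - 5)*(o + 3)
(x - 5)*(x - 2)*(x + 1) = x^3 - 6*x^2 + 3*x + 10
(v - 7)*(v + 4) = v^2 - 3*v - 28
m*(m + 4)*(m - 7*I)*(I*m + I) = I*m^4 + 7*m^3 + 5*I*m^3 + 35*m^2 + 4*I*m^2 + 28*m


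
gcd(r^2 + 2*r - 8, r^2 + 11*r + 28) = r + 4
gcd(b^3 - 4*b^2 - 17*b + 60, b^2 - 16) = b + 4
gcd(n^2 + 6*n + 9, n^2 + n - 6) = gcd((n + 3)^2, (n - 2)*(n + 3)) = n + 3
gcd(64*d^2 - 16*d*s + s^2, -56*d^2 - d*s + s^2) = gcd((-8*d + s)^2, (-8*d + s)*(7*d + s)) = -8*d + s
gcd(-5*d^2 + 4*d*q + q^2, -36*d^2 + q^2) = 1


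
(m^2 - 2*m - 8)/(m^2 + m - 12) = (m^2 - 2*m - 8)/(m^2 + m - 12)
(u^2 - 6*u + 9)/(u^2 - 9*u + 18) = (u - 3)/(u - 6)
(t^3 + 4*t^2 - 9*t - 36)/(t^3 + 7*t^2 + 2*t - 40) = (t^2 - 9)/(t^2 + 3*t - 10)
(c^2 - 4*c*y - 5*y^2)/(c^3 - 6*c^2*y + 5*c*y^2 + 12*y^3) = (c - 5*y)/(c^2 - 7*c*y + 12*y^2)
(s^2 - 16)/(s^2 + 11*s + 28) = (s - 4)/(s + 7)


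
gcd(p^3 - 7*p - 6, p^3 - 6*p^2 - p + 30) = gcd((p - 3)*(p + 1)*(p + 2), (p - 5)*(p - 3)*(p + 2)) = p^2 - p - 6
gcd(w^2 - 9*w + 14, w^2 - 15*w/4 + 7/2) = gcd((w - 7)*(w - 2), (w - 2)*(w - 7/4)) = w - 2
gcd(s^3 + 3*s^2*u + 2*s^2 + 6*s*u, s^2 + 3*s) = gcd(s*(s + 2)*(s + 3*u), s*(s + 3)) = s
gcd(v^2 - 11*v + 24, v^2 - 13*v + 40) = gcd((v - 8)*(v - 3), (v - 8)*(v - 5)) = v - 8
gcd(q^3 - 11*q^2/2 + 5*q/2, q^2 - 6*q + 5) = q - 5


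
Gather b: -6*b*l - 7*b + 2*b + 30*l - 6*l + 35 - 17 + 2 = b*(-6*l - 5) + 24*l + 20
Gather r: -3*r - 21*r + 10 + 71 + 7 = 88 - 24*r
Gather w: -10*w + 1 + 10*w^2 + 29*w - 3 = 10*w^2 + 19*w - 2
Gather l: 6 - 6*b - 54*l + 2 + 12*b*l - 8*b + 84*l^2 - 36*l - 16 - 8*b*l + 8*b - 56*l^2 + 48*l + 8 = -6*b + 28*l^2 + l*(4*b - 42)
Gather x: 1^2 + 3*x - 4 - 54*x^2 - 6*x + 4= -54*x^2 - 3*x + 1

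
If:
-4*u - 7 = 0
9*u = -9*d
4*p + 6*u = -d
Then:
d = 7/4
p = 35/16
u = -7/4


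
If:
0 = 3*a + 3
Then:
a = -1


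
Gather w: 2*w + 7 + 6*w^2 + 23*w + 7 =6*w^2 + 25*w + 14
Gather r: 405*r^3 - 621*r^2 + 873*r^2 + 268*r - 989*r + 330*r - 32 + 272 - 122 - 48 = 405*r^3 + 252*r^2 - 391*r + 70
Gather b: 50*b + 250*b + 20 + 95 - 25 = 300*b + 90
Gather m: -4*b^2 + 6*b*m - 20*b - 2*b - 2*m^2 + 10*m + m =-4*b^2 - 22*b - 2*m^2 + m*(6*b + 11)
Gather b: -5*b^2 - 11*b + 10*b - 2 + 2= -5*b^2 - b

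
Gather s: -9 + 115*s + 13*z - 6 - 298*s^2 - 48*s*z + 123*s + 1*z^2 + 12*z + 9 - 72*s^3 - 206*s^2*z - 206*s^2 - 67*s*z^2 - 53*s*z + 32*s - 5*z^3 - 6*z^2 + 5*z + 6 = -72*s^3 + s^2*(-206*z - 504) + s*(-67*z^2 - 101*z + 270) - 5*z^3 - 5*z^2 + 30*z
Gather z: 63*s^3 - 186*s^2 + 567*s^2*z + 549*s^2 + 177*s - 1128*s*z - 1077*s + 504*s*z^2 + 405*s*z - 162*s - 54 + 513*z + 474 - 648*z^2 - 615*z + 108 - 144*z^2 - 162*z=63*s^3 + 363*s^2 - 1062*s + z^2*(504*s - 792) + z*(567*s^2 - 723*s - 264) + 528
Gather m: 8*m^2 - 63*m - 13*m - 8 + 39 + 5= 8*m^2 - 76*m + 36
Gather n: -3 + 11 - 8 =0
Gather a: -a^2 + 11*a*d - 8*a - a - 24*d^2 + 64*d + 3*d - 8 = -a^2 + a*(11*d - 9) - 24*d^2 + 67*d - 8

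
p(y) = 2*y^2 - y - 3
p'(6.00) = 23.00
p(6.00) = 63.00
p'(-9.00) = -37.00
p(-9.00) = 168.00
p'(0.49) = 0.96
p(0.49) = -3.01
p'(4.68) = 17.72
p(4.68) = 36.12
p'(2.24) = 7.96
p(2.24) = 4.80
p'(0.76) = 2.04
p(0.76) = -2.60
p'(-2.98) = -12.92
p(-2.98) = 17.74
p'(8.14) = 31.56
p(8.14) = 121.38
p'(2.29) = 8.16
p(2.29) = 5.20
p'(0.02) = -0.92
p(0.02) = -3.02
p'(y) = 4*y - 1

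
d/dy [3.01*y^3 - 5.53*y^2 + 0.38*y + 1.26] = 9.03*y^2 - 11.06*y + 0.38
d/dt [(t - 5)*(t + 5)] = 2*t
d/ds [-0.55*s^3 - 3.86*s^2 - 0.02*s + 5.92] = -1.65*s^2 - 7.72*s - 0.02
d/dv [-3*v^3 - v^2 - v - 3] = -9*v^2 - 2*v - 1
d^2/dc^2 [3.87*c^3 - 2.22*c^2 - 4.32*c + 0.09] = 23.22*c - 4.44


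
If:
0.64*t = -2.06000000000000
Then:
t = -3.22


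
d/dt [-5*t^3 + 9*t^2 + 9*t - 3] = -15*t^2 + 18*t + 9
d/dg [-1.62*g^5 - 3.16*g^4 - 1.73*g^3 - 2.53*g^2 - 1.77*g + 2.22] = -8.1*g^4 - 12.64*g^3 - 5.19*g^2 - 5.06*g - 1.77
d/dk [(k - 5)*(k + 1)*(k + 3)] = 3*k^2 - 2*k - 17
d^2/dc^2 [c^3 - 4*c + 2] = 6*c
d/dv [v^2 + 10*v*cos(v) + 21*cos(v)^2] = -10*v*sin(v) + 2*v - 21*sin(2*v) + 10*cos(v)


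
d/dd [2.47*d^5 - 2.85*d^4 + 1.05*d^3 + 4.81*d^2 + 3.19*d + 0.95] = 12.35*d^4 - 11.4*d^3 + 3.15*d^2 + 9.62*d + 3.19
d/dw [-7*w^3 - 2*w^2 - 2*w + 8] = -21*w^2 - 4*w - 2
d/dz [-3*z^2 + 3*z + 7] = 3 - 6*z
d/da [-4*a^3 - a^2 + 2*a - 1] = -12*a^2 - 2*a + 2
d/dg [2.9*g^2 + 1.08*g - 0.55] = 5.8*g + 1.08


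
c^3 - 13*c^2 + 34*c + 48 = (c - 8)*(c - 6)*(c + 1)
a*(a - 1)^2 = a^3 - 2*a^2 + a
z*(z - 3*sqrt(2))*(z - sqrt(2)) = z^3 - 4*sqrt(2)*z^2 + 6*z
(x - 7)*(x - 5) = x^2 - 12*x + 35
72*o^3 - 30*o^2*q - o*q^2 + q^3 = (-4*o + q)*(-3*o + q)*(6*o + q)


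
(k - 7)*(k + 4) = k^2 - 3*k - 28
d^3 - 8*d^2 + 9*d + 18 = (d - 6)*(d - 3)*(d + 1)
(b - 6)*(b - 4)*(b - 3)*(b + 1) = b^4 - 12*b^3 + 41*b^2 - 18*b - 72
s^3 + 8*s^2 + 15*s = s*(s + 3)*(s + 5)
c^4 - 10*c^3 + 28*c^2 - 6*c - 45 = (c - 5)*(c - 3)^2*(c + 1)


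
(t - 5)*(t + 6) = t^2 + t - 30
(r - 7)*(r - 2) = r^2 - 9*r + 14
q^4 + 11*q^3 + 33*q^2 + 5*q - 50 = (q - 1)*(q + 2)*(q + 5)^2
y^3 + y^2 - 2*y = y*(y - 1)*(y + 2)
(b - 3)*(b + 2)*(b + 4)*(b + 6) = b^4 + 9*b^3 + 8*b^2 - 84*b - 144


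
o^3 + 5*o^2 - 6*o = o*(o - 1)*(o + 6)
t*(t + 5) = t^2 + 5*t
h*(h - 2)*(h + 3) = h^3 + h^2 - 6*h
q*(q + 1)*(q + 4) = q^3 + 5*q^2 + 4*q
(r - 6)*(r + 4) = r^2 - 2*r - 24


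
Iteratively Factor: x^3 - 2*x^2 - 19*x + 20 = (x - 1)*(x^2 - x - 20) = (x - 5)*(x - 1)*(x + 4)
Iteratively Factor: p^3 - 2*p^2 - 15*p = (p + 3)*(p^2 - 5*p) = p*(p + 3)*(p - 5)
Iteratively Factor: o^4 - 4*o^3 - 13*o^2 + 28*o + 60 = (o - 5)*(o^3 + o^2 - 8*o - 12) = (o - 5)*(o + 2)*(o^2 - o - 6) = (o - 5)*(o + 2)^2*(o - 3)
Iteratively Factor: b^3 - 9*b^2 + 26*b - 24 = (b - 2)*(b^2 - 7*b + 12) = (b - 4)*(b - 2)*(b - 3)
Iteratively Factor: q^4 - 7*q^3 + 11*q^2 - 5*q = (q - 1)*(q^3 - 6*q^2 + 5*q) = (q - 1)^2*(q^2 - 5*q) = q*(q - 1)^2*(q - 5)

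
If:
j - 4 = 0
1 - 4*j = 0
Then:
No Solution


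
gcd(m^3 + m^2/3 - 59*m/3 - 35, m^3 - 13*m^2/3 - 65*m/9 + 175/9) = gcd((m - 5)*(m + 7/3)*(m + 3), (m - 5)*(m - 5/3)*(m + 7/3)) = m^2 - 8*m/3 - 35/3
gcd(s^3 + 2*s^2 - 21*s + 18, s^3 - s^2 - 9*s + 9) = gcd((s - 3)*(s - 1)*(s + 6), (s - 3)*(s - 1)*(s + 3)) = s^2 - 4*s + 3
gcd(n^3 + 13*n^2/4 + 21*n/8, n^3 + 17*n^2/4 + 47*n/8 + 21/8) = n^2 + 13*n/4 + 21/8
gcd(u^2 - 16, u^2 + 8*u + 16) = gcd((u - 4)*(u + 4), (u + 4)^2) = u + 4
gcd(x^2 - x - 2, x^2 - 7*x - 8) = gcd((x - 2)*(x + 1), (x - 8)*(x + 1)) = x + 1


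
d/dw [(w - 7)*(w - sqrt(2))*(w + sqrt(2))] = 3*w^2 - 14*w - 2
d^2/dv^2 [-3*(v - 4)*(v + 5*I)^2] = -18*v + 24 - 60*I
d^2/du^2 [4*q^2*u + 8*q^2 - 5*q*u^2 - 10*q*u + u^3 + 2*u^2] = -10*q + 6*u + 4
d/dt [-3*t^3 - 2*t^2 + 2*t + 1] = -9*t^2 - 4*t + 2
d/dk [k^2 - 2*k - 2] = 2*k - 2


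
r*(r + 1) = r^2 + r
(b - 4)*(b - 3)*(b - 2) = b^3 - 9*b^2 + 26*b - 24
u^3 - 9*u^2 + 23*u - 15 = (u - 5)*(u - 3)*(u - 1)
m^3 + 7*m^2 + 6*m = m*(m + 1)*(m + 6)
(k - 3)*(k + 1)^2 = k^3 - k^2 - 5*k - 3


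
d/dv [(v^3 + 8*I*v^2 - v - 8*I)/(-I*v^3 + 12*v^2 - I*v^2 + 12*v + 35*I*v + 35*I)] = (v^2*(-4 + I) + v*(-16 - 70*I) + 280 - 61*I)/(v^4 + 24*I*v^3 - 214*v^2 - 840*I*v + 1225)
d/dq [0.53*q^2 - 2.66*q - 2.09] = 1.06*q - 2.66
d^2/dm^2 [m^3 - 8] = 6*m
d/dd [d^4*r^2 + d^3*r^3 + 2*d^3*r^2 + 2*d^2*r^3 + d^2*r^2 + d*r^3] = r^2*(4*d^3 + 3*d^2*r + 6*d^2 + 4*d*r + 2*d + r)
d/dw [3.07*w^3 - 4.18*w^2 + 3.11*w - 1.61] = 9.21*w^2 - 8.36*w + 3.11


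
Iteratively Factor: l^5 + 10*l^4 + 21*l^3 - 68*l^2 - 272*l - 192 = (l + 4)*(l^4 + 6*l^3 - 3*l^2 - 56*l - 48) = (l + 4)^2*(l^3 + 2*l^2 - 11*l - 12) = (l + 4)^3*(l^2 - 2*l - 3) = (l - 3)*(l + 4)^3*(l + 1)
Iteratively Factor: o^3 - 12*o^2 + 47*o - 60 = (o - 4)*(o^2 - 8*o + 15) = (o - 4)*(o - 3)*(o - 5)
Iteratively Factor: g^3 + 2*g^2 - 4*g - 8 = (g + 2)*(g^2 - 4) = (g - 2)*(g + 2)*(g + 2)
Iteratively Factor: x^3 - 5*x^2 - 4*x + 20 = (x - 2)*(x^2 - 3*x - 10) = (x - 2)*(x + 2)*(x - 5)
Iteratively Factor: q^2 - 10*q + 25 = (q - 5)*(q - 5)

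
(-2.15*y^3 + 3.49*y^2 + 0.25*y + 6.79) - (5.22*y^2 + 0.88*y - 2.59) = -2.15*y^3 - 1.73*y^2 - 0.63*y + 9.38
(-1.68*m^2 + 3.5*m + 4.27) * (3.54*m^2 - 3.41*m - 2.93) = -5.9472*m^4 + 18.1188*m^3 + 8.1032*m^2 - 24.8157*m - 12.5111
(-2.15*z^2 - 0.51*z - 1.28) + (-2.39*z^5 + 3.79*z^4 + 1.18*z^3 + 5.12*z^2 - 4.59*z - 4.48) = -2.39*z^5 + 3.79*z^4 + 1.18*z^3 + 2.97*z^2 - 5.1*z - 5.76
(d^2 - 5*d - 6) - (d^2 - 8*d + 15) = 3*d - 21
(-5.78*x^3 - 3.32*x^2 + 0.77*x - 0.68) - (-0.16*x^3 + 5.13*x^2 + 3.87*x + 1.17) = -5.62*x^3 - 8.45*x^2 - 3.1*x - 1.85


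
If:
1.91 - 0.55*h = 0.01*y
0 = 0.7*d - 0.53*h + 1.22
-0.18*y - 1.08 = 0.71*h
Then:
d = 1.18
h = 3.86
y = -21.22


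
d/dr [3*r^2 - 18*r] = 6*r - 18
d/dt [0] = 0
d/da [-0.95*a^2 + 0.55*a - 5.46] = 0.55 - 1.9*a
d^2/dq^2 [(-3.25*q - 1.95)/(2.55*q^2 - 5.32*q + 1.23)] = (-(3.25*q + 1.95)*(5.1*q - 5.32)*(10.2*q - 10.64) + (49.725*q - 24.635)*(2.55*q^2 - 5.32*q + 1.23))/(2.55*q^2 - 5.32*q + 1.23)^3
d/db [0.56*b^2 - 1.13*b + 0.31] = 1.12*b - 1.13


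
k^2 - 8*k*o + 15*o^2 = (k - 5*o)*(k - 3*o)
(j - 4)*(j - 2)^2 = j^3 - 8*j^2 + 20*j - 16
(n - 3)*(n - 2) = n^2 - 5*n + 6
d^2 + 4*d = d*(d + 4)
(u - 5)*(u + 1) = u^2 - 4*u - 5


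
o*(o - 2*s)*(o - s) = o^3 - 3*o^2*s + 2*o*s^2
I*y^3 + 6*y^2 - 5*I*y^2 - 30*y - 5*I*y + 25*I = (y - 5)*(y - 5*I)*(I*y + 1)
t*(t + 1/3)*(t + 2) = t^3 + 7*t^2/3 + 2*t/3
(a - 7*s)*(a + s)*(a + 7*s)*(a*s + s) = a^4*s + a^3*s^2 + a^3*s - 49*a^2*s^3 + a^2*s^2 - 49*a*s^4 - 49*a*s^3 - 49*s^4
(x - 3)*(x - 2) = x^2 - 5*x + 6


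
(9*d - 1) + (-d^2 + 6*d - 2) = -d^2 + 15*d - 3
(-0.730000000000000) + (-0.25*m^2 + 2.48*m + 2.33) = -0.25*m^2 + 2.48*m + 1.6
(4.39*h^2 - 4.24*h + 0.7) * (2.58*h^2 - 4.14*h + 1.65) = 11.3262*h^4 - 29.1138*h^3 + 26.6031*h^2 - 9.894*h + 1.155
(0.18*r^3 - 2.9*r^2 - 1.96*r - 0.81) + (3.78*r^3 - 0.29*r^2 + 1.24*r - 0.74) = 3.96*r^3 - 3.19*r^2 - 0.72*r - 1.55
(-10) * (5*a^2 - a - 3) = -50*a^2 + 10*a + 30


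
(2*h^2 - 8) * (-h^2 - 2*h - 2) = -2*h^4 - 4*h^3 + 4*h^2 + 16*h + 16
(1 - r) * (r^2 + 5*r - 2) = -r^3 - 4*r^2 + 7*r - 2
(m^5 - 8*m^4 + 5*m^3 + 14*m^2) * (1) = m^5 - 8*m^4 + 5*m^3 + 14*m^2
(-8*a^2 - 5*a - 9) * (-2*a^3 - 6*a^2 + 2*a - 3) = 16*a^5 + 58*a^4 + 32*a^3 + 68*a^2 - 3*a + 27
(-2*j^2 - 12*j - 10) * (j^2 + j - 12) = -2*j^4 - 14*j^3 + 2*j^2 + 134*j + 120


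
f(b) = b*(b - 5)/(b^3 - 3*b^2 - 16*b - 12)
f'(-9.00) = -0.02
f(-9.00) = -0.15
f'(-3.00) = -1.54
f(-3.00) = -1.33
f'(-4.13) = -0.30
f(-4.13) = -0.56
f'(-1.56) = -6.31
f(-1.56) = 5.49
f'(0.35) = 0.15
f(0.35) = 0.09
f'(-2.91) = -1.88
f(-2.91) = -1.49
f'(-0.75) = 12.59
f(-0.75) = -2.04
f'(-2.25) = -27.45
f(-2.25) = -6.33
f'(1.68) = -0.02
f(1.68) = 0.13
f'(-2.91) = -1.88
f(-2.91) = -1.49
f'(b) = b*(b - 5)*(-3*b^2 + 6*b + 16)/(b^3 - 3*b^2 - 16*b - 12)^2 + b/(b^3 - 3*b^2 - 16*b - 12) + (b - 5)/(b^3 - 3*b^2 - 16*b - 12)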